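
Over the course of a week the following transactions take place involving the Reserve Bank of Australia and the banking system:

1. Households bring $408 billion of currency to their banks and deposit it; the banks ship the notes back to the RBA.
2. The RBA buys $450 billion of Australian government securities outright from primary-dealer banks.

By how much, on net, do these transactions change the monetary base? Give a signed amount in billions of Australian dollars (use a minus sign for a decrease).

+$450 billion

RBA balance sheet:
  Assets:      Securities +$450B
  Liabilities: Bank reserves +$858B, Currency in circulation −$408B
Monetary base = currency + reserves: −$408B + (+$858B) = +$450 billion.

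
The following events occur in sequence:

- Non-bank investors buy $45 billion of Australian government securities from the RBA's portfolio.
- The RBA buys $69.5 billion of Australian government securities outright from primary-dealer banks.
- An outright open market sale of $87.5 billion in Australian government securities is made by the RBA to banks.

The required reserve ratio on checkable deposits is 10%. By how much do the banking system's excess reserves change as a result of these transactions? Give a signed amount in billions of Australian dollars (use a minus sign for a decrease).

-$58.5 billion

Asset sale (to non-banks) $45 billion: reserves −$45B, deposits −$45B.
OMO purchase (from banks) $69.5 billion: reserves +$69.5B, deposits 0.
OMO sale (to banks) $87.5 billion: reserves −$87.5B, deposits 0.
Totals: Δreserves = −$63B, Δdeposits = −$45B.
Δrequired reserves = 10% × −$45B = −$4.5B.
Δexcess reserves = Δreserves − Δrequired = −$63B − (−$4.5B) = -$58.5 billion.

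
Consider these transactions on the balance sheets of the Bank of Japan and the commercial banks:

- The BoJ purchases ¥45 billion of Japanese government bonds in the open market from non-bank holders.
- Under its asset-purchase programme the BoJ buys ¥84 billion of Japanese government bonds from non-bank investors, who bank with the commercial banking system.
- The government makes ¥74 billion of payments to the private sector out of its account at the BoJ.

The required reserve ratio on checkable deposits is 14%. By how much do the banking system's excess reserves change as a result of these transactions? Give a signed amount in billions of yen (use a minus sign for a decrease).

Asset purchase (from non-banks) ¥45 billion: reserves +¥45B, deposits +¥45B.
Asset purchase (from non-banks) ¥84 billion: reserves +¥84B, deposits +¥84B.
Government spending ¥74 billion: reserves +¥74B, deposits +¥74B.
Totals: Δreserves = +¥203B, Δdeposits = +¥203B.
Δrequired reserves = 14% × +¥203B = +¥28.42B.
Δexcess reserves = Δreserves − Δrequired = +¥203B − (+¥28.42B) = +¥174.58 billion.

+¥174.58 billion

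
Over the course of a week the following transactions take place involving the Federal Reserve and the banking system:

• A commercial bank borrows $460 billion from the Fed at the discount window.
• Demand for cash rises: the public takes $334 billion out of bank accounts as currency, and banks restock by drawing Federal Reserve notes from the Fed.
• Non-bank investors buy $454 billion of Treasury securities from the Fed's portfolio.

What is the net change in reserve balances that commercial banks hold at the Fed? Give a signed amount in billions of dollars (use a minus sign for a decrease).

-$328 billion

Discount-window loan $460 billion: the loan is credited to the bank's reserve account → +$460B.
Currency withdrawal $334 billion: banks swap reserves for currency → −$334B.
Asset sale (to non-banks) $454 billion: the non-bank buyers' banks settle from reserves → −$454B.
Net: 460 − 334 − 454 = -$328 billion.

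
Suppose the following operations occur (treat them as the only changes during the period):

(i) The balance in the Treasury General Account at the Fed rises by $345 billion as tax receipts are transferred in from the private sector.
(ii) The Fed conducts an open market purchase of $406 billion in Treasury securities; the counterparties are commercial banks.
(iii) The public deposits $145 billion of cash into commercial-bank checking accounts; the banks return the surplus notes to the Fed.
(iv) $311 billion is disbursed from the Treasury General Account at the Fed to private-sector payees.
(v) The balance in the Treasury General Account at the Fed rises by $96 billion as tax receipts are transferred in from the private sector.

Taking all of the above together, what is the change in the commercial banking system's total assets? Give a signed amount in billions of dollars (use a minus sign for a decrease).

Fed balance sheet:
  Assets:      Securities +$406B
  Liabilities: Bank reserves +$421B, Currency in circulation −$145B, Government deposits +$130B
Commercial banking system:
  Assets:      Reserves at CB +$421B, Securities −$406B
  Liabilities: Checkable deposits +$15B
Change in total bank assets = +$15 billion.

+$15 billion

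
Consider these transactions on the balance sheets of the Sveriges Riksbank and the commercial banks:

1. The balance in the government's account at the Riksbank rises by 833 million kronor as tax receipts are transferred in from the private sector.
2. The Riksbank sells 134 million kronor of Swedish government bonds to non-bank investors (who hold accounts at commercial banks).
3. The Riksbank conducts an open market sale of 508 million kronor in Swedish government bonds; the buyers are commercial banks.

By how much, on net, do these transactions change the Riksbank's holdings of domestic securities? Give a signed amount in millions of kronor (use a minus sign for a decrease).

Riksbank balance sheet:
  Assets:      Securities −642M
  Liabilities: Bank reserves −1475M, Government deposits +833M
Commercial banking system:
  Assets:      Reserves at CB −1475M, Securities +508M
  Liabilities: Checkable deposits −967M
So the change in the Riksbank's holdings of domestic securities is -642 million.

-642 million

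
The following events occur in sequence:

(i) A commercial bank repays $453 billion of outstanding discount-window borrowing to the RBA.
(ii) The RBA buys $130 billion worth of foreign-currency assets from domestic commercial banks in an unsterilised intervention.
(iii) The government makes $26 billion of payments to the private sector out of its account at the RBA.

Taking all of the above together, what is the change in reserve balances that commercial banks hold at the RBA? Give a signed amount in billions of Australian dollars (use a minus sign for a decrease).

-$297 billion

RBA balance sheet:
  Assets:      Loans to banks −$453B, Foreign assets +$130B
  Liabilities: Bank reserves −$297B, Government deposits −$26B
Commercial banking system:
  Assets:      Reserves at CB −$297B, Foreign assets −$130B
  Liabilities: Checkable deposits +$26B, Borrowings from CB −$453B
So the change in reserve balances that commercial banks hold at the RBA is -$297 billion.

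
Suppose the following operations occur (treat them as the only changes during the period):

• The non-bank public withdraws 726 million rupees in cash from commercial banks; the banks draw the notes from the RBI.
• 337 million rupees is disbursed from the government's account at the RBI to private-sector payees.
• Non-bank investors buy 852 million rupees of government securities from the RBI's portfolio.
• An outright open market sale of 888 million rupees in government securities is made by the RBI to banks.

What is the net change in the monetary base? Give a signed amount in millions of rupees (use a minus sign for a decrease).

RBI balance sheet:
  Assets:      Securities −1740M
  Liabilities: Bank reserves −2129M, Currency in circulation +726M, Government deposits −337M
Monetary base = currency + reserves: +726M + (−2129M) = -1403 million.

-1403 million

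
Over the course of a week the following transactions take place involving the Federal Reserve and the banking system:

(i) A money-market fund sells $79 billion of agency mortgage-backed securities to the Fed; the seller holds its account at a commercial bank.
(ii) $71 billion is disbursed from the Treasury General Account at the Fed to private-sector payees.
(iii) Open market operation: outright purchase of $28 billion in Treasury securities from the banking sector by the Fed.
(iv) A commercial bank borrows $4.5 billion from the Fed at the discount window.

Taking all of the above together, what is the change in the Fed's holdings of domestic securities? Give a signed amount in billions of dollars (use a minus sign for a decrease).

+$107 billion

Asset purchase (from non-banks) $79 billion: securities added to the Fed's portfolio → +$79B.
Government spending $71 billion: the Fed's securities portfolio is untouched → 0.
OMO purchase (from banks) $28 billion: securities added to the Fed's portfolio → +$28B.
Discount-window loan $4.5 billion: the Fed's securities portfolio is untouched → 0.
Net: 79 + 0 + 28 + 0 = +$107 billion.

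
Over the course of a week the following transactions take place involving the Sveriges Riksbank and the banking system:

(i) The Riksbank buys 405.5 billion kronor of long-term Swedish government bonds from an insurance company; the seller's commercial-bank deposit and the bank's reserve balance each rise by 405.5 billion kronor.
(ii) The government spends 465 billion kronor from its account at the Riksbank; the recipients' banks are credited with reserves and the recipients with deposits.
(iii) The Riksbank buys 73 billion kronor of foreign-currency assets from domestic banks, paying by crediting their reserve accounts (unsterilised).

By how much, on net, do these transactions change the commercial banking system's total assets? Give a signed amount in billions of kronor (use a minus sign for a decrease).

Riksbank balance sheet:
  Assets:      Securities +405.5B, Foreign assets +73B
  Liabilities: Bank reserves +943.5B, Government deposits −465B
Commercial banking system:
  Assets:      Reserves at CB +943.5B, Foreign assets −73B
  Liabilities: Checkable deposits +870.5B
Change in total bank assets = +870.5 billion.

+870.5 billion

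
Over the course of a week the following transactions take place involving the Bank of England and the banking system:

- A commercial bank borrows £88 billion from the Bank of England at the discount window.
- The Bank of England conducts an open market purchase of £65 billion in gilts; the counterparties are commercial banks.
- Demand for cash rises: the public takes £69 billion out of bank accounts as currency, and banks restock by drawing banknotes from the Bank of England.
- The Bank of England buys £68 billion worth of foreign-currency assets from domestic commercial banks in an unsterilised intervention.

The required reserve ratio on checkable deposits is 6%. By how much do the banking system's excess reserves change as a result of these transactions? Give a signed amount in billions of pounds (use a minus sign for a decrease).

+£156.14 billion

Discount-window loan £88 billion: reserves +£88B, deposits 0.
OMO purchase (from banks) £65 billion: reserves +£65B, deposits 0.
Currency withdrawal £69 billion: reserves −£69B, deposits −£69B.
FX purchase £68 billion: reserves +£68B, deposits 0.
Totals: Δreserves = +£152B, Δdeposits = −£69B.
Δrequired reserves = 6% × −£69B = −£4.14B.
Δexcess reserves = Δreserves − Δrequired = +£152B − (−£4.14B) = +£156.14 billion.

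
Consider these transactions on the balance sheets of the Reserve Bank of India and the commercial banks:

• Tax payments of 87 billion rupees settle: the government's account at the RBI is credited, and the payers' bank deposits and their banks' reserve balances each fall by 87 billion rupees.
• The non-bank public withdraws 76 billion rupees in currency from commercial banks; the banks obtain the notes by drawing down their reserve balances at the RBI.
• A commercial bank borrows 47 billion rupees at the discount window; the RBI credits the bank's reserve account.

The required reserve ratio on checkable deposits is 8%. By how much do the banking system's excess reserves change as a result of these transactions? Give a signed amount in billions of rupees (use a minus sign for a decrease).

-102.96 billion

Government account inflow 87 billion rupees: reserves −87B, deposits −87B.
Currency withdrawal 76 billion rupees: reserves −76B, deposits −76B.
Discount-window loan 47 billion rupees: reserves +47B, deposits 0.
Totals: Δreserves = −116B, Δdeposits = −163B.
Δrequired reserves = 8% × −163B = −13.04B.
Δexcess reserves = Δreserves − Δrequired = −116B − (−13.04B) = -102.96 billion.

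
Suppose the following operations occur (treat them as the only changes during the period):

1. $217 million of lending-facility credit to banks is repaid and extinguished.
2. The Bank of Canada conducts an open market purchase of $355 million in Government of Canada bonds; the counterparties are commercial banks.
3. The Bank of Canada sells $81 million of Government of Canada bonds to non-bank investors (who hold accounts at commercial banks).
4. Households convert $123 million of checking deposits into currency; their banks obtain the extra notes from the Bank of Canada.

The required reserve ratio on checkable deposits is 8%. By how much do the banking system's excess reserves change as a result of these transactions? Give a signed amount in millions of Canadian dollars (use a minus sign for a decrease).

-$49.68 million

Discount-window repayment $217 million: reserves −$217M, deposits 0.
OMO purchase (from banks) $355 million: reserves +$355M, deposits 0.
Asset sale (to non-banks) $81 million: reserves −$81M, deposits −$81M.
Currency withdrawal $123 million: reserves −$123M, deposits −$123M.
Totals: Δreserves = −$66M, Δdeposits = −$204M.
Δrequired reserves = 8% × −$204M = −$16.32M.
Δexcess reserves = Δreserves − Δrequired = −$66M − (−$16.32M) = -$49.68 million.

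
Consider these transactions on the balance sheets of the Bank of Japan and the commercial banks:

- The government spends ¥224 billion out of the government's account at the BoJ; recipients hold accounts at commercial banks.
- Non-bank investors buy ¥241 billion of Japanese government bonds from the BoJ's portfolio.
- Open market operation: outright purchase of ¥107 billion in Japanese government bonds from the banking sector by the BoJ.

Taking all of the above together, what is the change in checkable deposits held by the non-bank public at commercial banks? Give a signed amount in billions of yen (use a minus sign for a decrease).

Government spending ¥224 billion: non-bank counterparties' bank balances rise → +¥224B.
Asset sale (to non-banks) ¥241 billion: non-bank counterparties' bank balances fall → −¥241B.
OMO purchase (from banks) ¥107 billion: the counterparty is a bank, so public deposits are unchanged → 0.
Net: 224 − 241 + 0 = -¥17 billion.

-¥17 billion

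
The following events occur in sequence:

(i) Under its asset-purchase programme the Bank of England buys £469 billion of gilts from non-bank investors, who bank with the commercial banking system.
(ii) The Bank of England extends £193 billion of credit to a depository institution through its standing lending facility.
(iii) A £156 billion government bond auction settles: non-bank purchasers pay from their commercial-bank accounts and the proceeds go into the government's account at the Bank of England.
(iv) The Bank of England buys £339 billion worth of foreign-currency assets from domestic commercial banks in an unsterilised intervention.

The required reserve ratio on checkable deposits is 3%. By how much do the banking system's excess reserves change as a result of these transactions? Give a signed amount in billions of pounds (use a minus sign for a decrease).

+£835.61 billion

Asset purchase (from non-banks) £469 billion: reserves +£469B, deposits +£469B.
Discount-window loan £193 billion: reserves +£193B, deposits 0.
Government account inflow £156 billion: reserves −£156B, deposits −£156B.
FX purchase £339 billion: reserves +£339B, deposits 0.
Totals: Δreserves = +£845B, Δdeposits = +£313B.
Δrequired reserves = 3% × +£313B = +£9.39B.
Δexcess reserves = Δreserves − Δrequired = +£845B − (+£9.39B) = +£835.61 billion.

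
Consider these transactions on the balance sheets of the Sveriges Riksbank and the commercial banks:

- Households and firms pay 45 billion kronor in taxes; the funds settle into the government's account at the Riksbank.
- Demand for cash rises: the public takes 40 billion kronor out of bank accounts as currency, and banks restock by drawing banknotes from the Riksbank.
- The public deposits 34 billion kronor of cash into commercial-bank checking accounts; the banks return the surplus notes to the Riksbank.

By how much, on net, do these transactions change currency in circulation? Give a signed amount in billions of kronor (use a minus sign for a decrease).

Government account inflow 45 billion kronor: no currency enters or leaves circulation → 0.
Currency withdrawal 40 billion kronor: notes leave the central bank → +40B.
Currency deposit 34 billion kronor: notes return to the central bank → −34B.
Net: 0 + 40 − 34 = +6 billion.

+6 billion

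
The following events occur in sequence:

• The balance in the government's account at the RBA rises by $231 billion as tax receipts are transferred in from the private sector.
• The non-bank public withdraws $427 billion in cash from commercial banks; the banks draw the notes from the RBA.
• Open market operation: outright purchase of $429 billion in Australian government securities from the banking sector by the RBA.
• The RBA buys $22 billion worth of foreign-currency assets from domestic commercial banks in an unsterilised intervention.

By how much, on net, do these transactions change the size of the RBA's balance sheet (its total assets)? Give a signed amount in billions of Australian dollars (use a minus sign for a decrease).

+$451 billion

RBA balance sheet:
  Assets:      Securities +$429B, Foreign assets +$22B
  Liabilities: Bank reserves −$207B, Currency in circulation +$427B, Government deposits +$231B
Change in total RBA assets = +$451 billion.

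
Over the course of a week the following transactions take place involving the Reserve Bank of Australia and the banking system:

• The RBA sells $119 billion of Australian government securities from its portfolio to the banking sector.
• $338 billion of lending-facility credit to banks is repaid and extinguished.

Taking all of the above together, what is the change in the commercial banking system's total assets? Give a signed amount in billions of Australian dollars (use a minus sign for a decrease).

-$338 billion

RBA balance sheet:
  Assets:      Securities −$119B, Loans to banks −$338B
  Liabilities: Bank reserves −$457B
Commercial banking system:
  Assets:      Reserves at CB −$457B, Securities +$119B
  Liabilities: Borrowings from CB −$338B
Change in total bank assets = -$338 billion.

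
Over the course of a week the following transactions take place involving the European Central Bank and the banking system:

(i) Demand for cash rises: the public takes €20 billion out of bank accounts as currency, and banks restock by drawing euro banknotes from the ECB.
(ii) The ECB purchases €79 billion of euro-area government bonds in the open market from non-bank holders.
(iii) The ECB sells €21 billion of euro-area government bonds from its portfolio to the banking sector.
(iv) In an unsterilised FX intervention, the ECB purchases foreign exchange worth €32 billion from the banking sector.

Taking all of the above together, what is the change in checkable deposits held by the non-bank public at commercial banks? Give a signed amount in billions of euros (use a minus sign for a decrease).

ECB balance sheet:
  Assets:      Securities +€58B, Foreign assets +€32B
  Liabilities: Bank reserves +€70B, Currency in circulation +€20B
Commercial banking system:
  Assets:      Reserves at CB +€70B, Securities +€21B, Foreign assets −€32B
  Liabilities: Checkable deposits +€59B
So the change in checkable deposits held by the non-bank public at commercial banks is +€59 billion.

+€59 billion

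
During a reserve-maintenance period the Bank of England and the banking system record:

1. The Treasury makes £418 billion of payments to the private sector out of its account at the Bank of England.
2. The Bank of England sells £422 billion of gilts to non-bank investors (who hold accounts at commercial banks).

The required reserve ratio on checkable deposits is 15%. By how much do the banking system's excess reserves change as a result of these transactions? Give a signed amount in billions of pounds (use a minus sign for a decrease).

Government spending £418 billion: reserves +£418B, deposits +£418B.
Asset sale (to non-banks) £422 billion: reserves −£422B, deposits −£422B.
Totals: Δreserves = −£4B, Δdeposits = −£4B.
Δrequired reserves = 15% × −£4B = −£0.6B.
Δexcess reserves = Δreserves − Δrequired = −£4B − (−£0.6B) = -£3.4 billion.

-£3.4 billion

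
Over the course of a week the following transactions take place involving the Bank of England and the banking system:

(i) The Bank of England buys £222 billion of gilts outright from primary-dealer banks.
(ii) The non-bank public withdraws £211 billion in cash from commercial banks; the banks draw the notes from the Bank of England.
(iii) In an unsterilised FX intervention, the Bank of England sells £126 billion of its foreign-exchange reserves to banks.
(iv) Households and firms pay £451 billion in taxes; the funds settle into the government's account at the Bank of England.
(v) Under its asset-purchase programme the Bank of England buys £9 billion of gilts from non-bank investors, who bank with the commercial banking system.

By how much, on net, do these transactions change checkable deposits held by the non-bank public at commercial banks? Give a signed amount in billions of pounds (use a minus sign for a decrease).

OMO purchase (from banks) £222 billion: the counterparty is a bank, so public deposits are unchanged → 0.
Currency withdrawal £211 billion: non-bank counterparties' bank balances fall → −£211B.
FX sale £126 billion: the counterparty is a bank, so public deposits are unchanged → 0.
Government account inflow £451 billion: non-bank counterparties' bank balances fall → −£451B.
Asset purchase (from non-banks) £9 billion: non-bank counterparties' bank balances rise → +£9B.
Net: 0 − 211 + 0 − 451 + 9 = -£653 billion.

-£653 billion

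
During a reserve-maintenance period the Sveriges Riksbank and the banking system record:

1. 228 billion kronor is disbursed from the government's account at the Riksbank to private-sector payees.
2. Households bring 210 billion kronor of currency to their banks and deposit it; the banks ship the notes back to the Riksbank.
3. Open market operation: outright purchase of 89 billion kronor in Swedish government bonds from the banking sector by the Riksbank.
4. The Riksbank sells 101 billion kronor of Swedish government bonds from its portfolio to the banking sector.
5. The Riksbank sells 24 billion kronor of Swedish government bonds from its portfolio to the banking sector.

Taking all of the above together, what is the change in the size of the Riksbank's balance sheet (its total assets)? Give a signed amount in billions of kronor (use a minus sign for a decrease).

Government spending 228 billion kronor: only the composition of liabilities changes → 0.
Currency deposit 210 billion kronor: only the composition of liabilities changes → 0.
OMO purchase (from banks) 89 billion kronor: a Riksbank asset is acquired → +89B.
OMO sale (to banks) 101 billion kronor: a Riksbank asset is shed → −101B.
OMO sale (to banks) 24 billion kronor: a Riksbank asset is shed → −24B.
Net: 0 + 0 + 89 − 101 − 24 = -36 billion.

-36 billion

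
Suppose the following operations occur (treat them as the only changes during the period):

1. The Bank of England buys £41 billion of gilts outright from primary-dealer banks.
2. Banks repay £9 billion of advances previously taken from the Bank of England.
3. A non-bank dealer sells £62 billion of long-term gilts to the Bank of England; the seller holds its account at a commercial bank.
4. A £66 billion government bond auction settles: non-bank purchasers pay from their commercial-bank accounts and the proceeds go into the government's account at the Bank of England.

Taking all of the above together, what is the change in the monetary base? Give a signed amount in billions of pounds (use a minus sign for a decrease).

OMO purchase (from banks) £41 billion: Bank of England balance sheet expands → +£41B.
Discount-window repayment £9 billion: Bank of England balance sheet contracts → −£9B.
Asset purchase (from non-banks) £62 billion: Bank of England balance sheet expands → +£62B.
Government account inflow £66 billion: reserves shift to a non-base liability → −£66B.
Net: 41 − 9 + 62 − 66 = +£28 billion.

+£28 billion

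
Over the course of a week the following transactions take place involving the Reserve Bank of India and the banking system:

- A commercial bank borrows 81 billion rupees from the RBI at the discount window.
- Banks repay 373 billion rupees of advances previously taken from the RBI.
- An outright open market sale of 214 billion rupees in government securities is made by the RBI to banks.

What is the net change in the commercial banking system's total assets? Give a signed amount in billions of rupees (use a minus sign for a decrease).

Discount-window loan 81 billion rupees: bank balance sheets expand → +81B.
Discount-window repayment 373 billion rupees: bank balance sheets shrink → −373B.
OMO sale (to banks) 214 billion rupees: just an asset swap on bank balance sheets → 0.
Net: 81 − 373 + 0 = -292 billion.

-292 billion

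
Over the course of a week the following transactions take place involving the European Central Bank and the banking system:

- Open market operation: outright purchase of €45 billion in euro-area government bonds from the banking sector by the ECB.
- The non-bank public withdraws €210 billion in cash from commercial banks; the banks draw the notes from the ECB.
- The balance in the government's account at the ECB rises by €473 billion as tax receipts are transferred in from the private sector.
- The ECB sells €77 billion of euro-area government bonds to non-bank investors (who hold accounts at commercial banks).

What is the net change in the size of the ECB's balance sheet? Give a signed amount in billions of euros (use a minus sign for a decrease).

OMO purchase (from banks) €45 billion: an ECB asset is acquired → +€45B.
Currency withdrawal €210 billion: only the composition of liabilities changes → 0.
Government account inflow €473 billion: only the composition of liabilities changes → 0.
Asset sale (to non-banks) €77 billion: an ECB asset is shed → −€77B.
Net: 45 + 0 + 0 − 77 = -€32 billion.

-€32 billion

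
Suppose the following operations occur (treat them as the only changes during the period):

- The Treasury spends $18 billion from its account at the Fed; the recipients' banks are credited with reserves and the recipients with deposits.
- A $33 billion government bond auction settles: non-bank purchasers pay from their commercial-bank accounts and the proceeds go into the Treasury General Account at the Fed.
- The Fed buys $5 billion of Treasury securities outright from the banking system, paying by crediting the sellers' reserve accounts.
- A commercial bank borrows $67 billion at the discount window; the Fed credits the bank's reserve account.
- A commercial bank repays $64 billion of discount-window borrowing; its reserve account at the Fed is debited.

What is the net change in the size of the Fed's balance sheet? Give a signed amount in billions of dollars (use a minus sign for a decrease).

+$8 billion

Fed balance sheet:
  Assets:      Securities +$5B, Loans to banks +$3B
  Liabilities: Bank reserves −$7B, Government deposits +$15B
Commercial banking system:
  Assets:      Reserves at CB −$7B, Securities −$5B
  Liabilities: Checkable deposits −$15B, Borrowings from CB +$3B
Change in total Fed assets = +$8 billion.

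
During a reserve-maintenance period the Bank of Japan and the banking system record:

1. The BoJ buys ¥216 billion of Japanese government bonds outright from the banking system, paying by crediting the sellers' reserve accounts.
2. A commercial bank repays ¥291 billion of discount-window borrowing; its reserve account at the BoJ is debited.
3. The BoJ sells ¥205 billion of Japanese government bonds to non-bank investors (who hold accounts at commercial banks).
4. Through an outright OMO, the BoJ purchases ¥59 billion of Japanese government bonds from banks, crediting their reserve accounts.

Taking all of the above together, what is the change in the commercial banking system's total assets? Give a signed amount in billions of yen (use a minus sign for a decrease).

-¥496 billion

OMO purchase (from banks) ¥216 billion: just an asset swap on bank balance sheets → 0.
Discount-window repayment ¥291 billion: bank balance sheets shrink → −¥291B.
Asset sale (to non-banks) ¥205 billion: bank balance sheets shrink → −¥205B.
OMO purchase (from banks) ¥59 billion: just an asset swap on bank balance sheets → 0.
Net: 0 − 291 − 205 + 0 = -¥496 billion.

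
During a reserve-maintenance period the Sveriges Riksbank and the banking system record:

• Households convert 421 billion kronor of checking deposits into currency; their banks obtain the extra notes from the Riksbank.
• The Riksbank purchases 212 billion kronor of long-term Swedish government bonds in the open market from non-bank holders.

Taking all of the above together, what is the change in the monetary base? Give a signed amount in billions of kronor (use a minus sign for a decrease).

Riksbank balance sheet:
  Assets:      Securities +212B
  Liabilities: Bank reserves −209B, Currency in circulation +421B
Commercial banking system:
  Assets:      Reserves at CB −209B
  Liabilities: Checkable deposits −209B
Monetary base = currency + reserves: +421B + (−209B) = +212 billion.

+212 billion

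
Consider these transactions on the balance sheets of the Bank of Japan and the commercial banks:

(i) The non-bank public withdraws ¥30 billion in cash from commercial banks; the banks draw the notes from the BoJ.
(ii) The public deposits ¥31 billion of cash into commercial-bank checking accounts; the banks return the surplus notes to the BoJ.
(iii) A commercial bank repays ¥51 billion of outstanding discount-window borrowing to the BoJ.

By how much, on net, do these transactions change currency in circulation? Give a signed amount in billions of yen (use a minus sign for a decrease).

-¥1 billion

Currency withdrawal ¥30 billion: notes leave the central bank → +¥30B.
Currency deposit ¥31 billion: notes return to the central bank → −¥31B.
Discount-window repayment ¥51 billion: no currency enters or leaves circulation → 0.
Net: 30 − 31 + 0 = -¥1 billion.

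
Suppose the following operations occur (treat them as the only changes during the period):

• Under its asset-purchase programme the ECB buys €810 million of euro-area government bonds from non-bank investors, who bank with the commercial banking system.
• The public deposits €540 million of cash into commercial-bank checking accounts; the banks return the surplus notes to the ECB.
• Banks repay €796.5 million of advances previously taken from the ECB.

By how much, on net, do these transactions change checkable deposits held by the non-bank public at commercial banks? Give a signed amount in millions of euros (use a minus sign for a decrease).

Asset purchase (from non-banks) €810 million: non-bank counterparties' bank balances rise → +€810M.
Currency deposit €540 million: non-bank counterparties' bank balances rise → +€540M.
Discount-window repayment €796.5 million: the counterparty is a bank, so public deposits are unchanged → 0.
Net: 810 + 540 + 0 = +€1350 million.

+€1350 million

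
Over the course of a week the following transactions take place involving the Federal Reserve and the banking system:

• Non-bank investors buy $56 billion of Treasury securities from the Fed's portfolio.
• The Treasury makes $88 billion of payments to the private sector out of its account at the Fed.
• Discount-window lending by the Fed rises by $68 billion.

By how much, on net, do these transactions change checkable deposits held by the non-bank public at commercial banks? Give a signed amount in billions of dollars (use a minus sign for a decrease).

+$32 billion

Asset sale (to non-banks) $56 billion: non-bank counterparties' bank balances fall → −$56B.
Government spending $88 billion: non-bank counterparties' bank balances rise → +$88B.
Discount-window loan $68 billion: the counterparty is a bank, so public deposits are unchanged → 0.
Net: −56 + 88 + 0 = +$32 billion.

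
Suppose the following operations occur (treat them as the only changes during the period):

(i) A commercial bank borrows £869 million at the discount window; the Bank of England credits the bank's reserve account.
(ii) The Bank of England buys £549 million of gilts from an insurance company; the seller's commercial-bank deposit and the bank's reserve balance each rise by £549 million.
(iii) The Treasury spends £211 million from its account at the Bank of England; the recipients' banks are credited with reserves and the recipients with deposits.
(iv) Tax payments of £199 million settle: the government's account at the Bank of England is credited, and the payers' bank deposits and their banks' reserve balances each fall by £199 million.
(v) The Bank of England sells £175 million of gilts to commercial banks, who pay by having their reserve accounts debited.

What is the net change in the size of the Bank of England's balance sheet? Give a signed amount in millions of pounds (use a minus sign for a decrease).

+£1243 million

Discount-window loan £869 million: a Bank of England asset is acquired → +£869M.
Asset purchase (from non-banks) £549 million: a Bank of England asset is acquired → +£549M.
Government spending £211 million: only the composition of liabilities changes → 0.
Government account inflow £199 million: only the composition of liabilities changes → 0.
OMO sale (to banks) £175 million: a Bank of England asset is shed → −£175M.
Net: 869 + 549 + 0 + 0 − 175 = +£1243 million.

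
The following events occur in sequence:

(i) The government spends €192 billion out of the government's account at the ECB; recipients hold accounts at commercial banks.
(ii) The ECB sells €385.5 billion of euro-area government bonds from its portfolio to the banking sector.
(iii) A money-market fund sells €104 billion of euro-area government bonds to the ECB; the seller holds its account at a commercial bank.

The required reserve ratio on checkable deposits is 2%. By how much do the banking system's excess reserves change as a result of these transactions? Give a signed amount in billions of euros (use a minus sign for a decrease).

-€95.42 billion

Government spending €192 billion: reserves +€192B, deposits +€192B.
OMO sale (to banks) €385.5 billion: reserves −€385.5B, deposits 0.
Asset purchase (from non-banks) €104 billion: reserves +€104B, deposits +€104B.
Totals: Δreserves = −€89.5B, Δdeposits = +€296B.
Δrequired reserves = 2% × +€296B = +€5.92B.
Δexcess reserves = Δreserves − Δrequired = −€89.5B − (+€5.92B) = -€95.42 billion.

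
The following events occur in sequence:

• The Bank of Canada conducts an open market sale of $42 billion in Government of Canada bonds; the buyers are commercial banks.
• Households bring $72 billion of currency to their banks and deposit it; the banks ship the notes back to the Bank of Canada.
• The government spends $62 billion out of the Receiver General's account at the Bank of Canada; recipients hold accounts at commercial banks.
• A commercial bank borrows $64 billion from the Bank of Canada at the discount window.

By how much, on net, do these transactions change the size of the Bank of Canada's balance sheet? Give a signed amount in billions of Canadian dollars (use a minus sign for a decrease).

+$22 billion

OMO sale (to banks) $42 billion: a Bank of Canada asset is shed → −$42B.
Currency deposit $72 billion: only the composition of liabilities changes → 0.
Government spending $62 billion: only the composition of liabilities changes → 0.
Discount-window loan $64 billion: a Bank of Canada asset is acquired → +$64B.
Net: −42 + 0 + 0 + 64 = +$22 billion.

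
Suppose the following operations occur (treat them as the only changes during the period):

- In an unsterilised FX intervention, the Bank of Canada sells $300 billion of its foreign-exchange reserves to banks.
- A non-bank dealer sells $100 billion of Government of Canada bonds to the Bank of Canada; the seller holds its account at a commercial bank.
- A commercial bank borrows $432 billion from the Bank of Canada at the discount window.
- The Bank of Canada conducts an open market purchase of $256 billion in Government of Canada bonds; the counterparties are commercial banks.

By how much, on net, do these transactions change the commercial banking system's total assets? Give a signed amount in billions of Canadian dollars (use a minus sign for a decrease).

Bank of Canada balance sheet:
  Assets:      Securities +$356B, Loans to banks +$432B, Foreign assets −$300B
  Liabilities: Bank reserves +$488B
Commercial banking system:
  Assets:      Reserves at CB +$488B, Securities −$256B, Foreign assets +$300B
  Liabilities: Checkable deposits +$100B, Borrowings from CB +$432B
Change in total bank assets = +$532 billion.

+$532 billion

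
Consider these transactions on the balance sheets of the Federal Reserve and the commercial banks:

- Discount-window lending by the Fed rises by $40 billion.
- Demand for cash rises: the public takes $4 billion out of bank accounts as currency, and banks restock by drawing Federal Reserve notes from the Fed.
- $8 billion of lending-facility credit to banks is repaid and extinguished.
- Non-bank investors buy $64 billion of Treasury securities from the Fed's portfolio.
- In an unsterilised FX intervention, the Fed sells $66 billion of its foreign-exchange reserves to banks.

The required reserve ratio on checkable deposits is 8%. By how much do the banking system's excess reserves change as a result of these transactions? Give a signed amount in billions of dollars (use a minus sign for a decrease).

-$96.56 billion

Discount-window loan $40 billion: reserves +$40B, deposits 0.
Currency withdrawal $4 billion: reserves −$4B, deposits −$4B.
Discount-window repayment $8 billion: reserves −$8B, deposits 0.
Asset sale (to non-banks) $64 billion: reserves −$64B, deposits −$64B.
FX sale $66 billion: reserves −$66B, deposits 0.
Totals: Δreserves = −$102B, Δdeposits = −$68B.
Δrequired reserves = 8% × −$68B = −$5.44B.
Δexcess reserves = Δreserves − Δrequired = −$102B − (−$5.44B) = -$96.56 billion.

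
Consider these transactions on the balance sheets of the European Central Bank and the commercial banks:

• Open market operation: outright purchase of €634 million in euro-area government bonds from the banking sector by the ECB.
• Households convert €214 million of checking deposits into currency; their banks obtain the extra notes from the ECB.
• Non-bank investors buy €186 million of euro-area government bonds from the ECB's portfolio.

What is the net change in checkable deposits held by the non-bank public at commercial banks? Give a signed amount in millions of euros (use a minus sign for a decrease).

OMO purchase (from banks) €634 million: the counterparty is a bank, so public deposits are unchanged → 0.
Currency withdrawal €214 million: non-bank counterparties' bank balances fall → −€214M.
Asset sale (to non-banks) €186 million: non-bank counterparties' bank balances fall → −€186M.
Net: 0 − 214 − 186 = -€400 million.

-€400 million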